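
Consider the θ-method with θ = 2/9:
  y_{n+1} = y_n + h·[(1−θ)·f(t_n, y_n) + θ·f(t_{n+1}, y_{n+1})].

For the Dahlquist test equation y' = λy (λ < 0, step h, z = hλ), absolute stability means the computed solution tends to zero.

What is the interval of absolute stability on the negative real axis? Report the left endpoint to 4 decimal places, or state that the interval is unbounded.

On y'=λy, z=hλ:
  y_{n+1} = y_n + z·[7/9·y_n + 2/9·y_{n+1}] ⇒ (1 − 2/9z)y_{n+1} = (1 + 7/9z)y_n
  R(z) = (1 + 7/9z)/(1 − 2/9z).

Find x<0 with |R(x)|<1.
x=-1.58: |R|=0.1694
R=−1: 1+7/9x = −1+2/9x ⇒ -5/9x=2 ⇒ x=2/(-5/9)=-3.6000
Confirm numerically:
  x=-3.332: |R|=0.91445 <1
  x=-2.751: |R|=0.70728 <1
  x=-1.448: |R|=0.09549 <1
  x=-4.173: |R|=1.16517 >1
  x=-4.101: |R|=1.14562 >1
Stable set (-3.6000, 0).

(-3.6000, 0).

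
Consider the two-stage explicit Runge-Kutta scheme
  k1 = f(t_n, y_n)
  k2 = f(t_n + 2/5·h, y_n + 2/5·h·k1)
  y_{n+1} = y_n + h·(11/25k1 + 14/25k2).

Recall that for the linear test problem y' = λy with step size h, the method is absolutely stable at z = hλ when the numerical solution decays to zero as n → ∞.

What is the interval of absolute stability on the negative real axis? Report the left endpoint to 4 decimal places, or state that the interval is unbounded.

Test eqn y'=λy, z=hλ:
  k1=λy_n ⇒ h·k1=z·y_n;  k2=λ(1+2/5z)y_n ⇒ h·k2=z(1+2/5z)y_n
  y_{n+1}/y_n = 1 + 11/25z + 14/25z(1+2/5z) = 1 + z + 28/125z²
  so R(z) = 1 + z + 28/125z².

Boundary: |R(x)|=1, x<0.
x=-1.11: |R|=0.1660
R=1: x+28/125x²=0 ⇒ x=−125/28=-4.4643; min R=1−1/(4·28/125)=-0.1161>−1
Confirm numerically:
  x=-4.286: |R|=0.82883 <1
  x=-2.987: |R|=0.01157 <1
  x=-1.836: |R|=0.08092 <1
  x=-4.718: |R|=1.26813 >1
  x=-4.493: |R|=1.02890 >1
So |R|<1 on (-4.4643, 0).

z∈(-4.4643,0).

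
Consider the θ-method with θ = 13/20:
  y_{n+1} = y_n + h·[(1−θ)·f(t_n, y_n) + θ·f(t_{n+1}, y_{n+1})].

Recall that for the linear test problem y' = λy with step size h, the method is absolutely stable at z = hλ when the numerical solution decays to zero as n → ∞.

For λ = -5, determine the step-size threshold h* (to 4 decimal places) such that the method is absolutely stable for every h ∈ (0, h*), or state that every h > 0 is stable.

(−∞, 0) — no finite endpoint. Any h>0 works for λ=-5.

Set f=λy, z=hλ:
  y_{n+1} = y_n + z·[7/20·y_n + 13/20·y_{n+1}] ⇒ (1 − 13/20z)y_{n+1} = (1 + 7/20z)y_n
  so R(z) = (1 + 7/20z)/(1 − 13/20z).

Solve |R(x)|<1 on ℝ⁻.
x=-0.44: |R|=0.6579
x=-2: |R|=0.1304
x=-10: |R|=0.3333
x=-100: |R|=0.5152
θ=13/20≥1/2 ⇒ |1+7/20x|<|1−13/20x| ∀x<0 ⇒ stable on all of ℝ⁻.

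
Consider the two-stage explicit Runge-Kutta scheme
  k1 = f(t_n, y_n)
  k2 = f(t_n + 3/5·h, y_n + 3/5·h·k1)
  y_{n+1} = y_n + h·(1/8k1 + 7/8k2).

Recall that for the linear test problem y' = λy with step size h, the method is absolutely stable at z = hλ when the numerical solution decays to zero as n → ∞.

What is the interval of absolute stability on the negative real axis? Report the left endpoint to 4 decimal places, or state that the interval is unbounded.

Test eqn y'=λy, z=hλ:
  k1=λy_n ⇒ h·k1=z·y_n;  k2=λ(1+3/5z)y_n ⇒ h·k2=z(1+3/5z)y_n
  y_{n+1}/y_n = 1 + 1/8z + 7/8z(1+3/5z) = 1 + z + 21/40z²
  R(z) = 1 + z + 21/40z².

Solve |R(x)|<1 on ℝ⁻.
x=-1.76: |R|=0.8662
R=1: x+21/40x²=0 ⇒ x=−40/21=-1.9048; min R=1−1/(4·21/40)=0.5238>−1
Confirm numerically:
  x=-1.477: |R|=0.66830 <1
  x=-1.000: |R|=0.52500 <1
  x=-0.860: |R|=0.52829 <1
  x=-2.472: |R|=1.73616 >1
  x=-2.128: |R|=1.24940 >1
  x=-1.929: |R|=1.02455 >1
Interval (-1.9048, 0).

z∈(-1.9048,0).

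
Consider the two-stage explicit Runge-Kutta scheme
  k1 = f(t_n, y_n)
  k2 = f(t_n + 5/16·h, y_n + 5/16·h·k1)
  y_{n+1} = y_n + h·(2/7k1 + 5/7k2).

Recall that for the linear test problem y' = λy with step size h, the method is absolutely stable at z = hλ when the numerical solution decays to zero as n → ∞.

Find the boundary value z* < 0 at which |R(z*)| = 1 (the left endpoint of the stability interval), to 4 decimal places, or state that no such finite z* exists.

On y'=λy, z=hλ:
  k1=λy_n ⇒ h·k1=z·y_n;  k2=λ(1+5/16z)y_n ⇒ h·k2=z(1+5/16z)y_n
  y_{n+1}/y_n = 1 + 2/7z + 5/7z(1+5/16z) = 1 + z + 25/112z²
  Hence R(z) = 1 + z + 25/112z².

Find x<0 with |R(x)|<1.
x=-1.34: |R|=0.0608
R=1: x+25/112x²=0 ⇒ x=−112/25=-4.4800; min R=1−1/(4·25/112)=-0.1200>−1
Confirm numerically:
  x=-3.758: |R|=0.39436 <1
  x=-2.791: |R|=0.05223 <1
  x=-2.140: |R|=0.11777 <1
  x=-1.824: |R|=0.08137 <1
  x=-5.044: |R|=1.63500 >1
  x=-4.889: |R|=1.44634 >1
  x=-4.613: |R|=1.13695 >1
So |R|<1 on (-4.4800, 0).

left endpoint -4.4800.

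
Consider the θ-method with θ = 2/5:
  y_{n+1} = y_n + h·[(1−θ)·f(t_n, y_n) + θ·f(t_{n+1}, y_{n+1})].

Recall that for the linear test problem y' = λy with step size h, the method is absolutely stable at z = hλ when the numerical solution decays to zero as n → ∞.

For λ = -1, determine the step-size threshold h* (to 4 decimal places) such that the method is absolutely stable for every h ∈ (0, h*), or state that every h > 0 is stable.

(-10.0000,0); λ=-1 ⇒ h* = (10)/1 = 10.0000.

On y'=λy, z=hλ:
  y_{n+1} = y_n + z·[3/5·y_n + 2/5·y_{n+1}] ⇒ (1 − 2/5z)y_{n+1} = (1 + 3/5z)y_n
  R(z) = (1 + 3/5z)/(1 − 2/5z).

Find x<0 with |R(x)|<1.
x=-0.61: |R|=0.5096
R=−1: 1+3/5x = −1+2/5x ⇒ -1/5x=2 ⇒ x=2/(-1/5)=-10.0000
Confirm numerically:
  x=-9.327: |R|=0.97155 <1
  x=-6.712: |R|=0.82154 <1
  x=-5.605: |R|=0.72887 <1
  x=-5.083: |R|=0.67579 <1
  x=-10.204: |R|=1.00803 >1
  x=-10.143: |R|=1.00566 >1
Interval (-10.0000, 0).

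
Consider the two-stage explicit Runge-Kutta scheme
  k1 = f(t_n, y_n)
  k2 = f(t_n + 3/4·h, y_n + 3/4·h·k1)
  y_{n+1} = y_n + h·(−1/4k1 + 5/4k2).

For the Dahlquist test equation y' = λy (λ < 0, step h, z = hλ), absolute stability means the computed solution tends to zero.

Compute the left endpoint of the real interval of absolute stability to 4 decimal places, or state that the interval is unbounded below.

With y'=λy (z=hλ):
  k1=λy_n ⇒ h·k1=z·y_n;  k2=λ(1+3/4z)y_n ⇒ h·k2=z(1+3/4z)y_n
  y_{n+1}/y_n = 1 − 1/4z + 5/4z(1+3/4z) = 1 + z + 15/16z²
  ⇒ R(z) = 1 + z + 15/16z².

Boundary: |R(x)|=1, x<0.
x=-1.31: |R|=1.2988
R=1: x+15/16x²=0 ⇒ x=−16/15=-1.0667; min R=1−1/(4·15/16)=0.7333>−1
Confirm numerically:
  x=-1.038: |R|=0.97210 <1
  x=-0.953: |R|=0.89845 <1
  x=-0.530: |R|=0.73334 <1
  x=-0.528: |R|=0.73336 <1
  x=-1.598: |R|=1.79600 >1
  x=-1.140: |R|=1.07837 >1
Interval (-1.0667, 0).

z* = -1.0667.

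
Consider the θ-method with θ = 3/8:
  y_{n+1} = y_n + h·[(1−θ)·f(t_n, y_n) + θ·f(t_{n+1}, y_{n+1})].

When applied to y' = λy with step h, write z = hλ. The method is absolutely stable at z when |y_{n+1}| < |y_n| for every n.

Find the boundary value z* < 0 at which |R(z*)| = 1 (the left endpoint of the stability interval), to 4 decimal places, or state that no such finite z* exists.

left endpoint -8.0000.

On y'=λy, z=hλ:
  y_{n+1} = y_n + z·[5/8·y_n + 3/8·y_{n+1}] ⇒ (1 − 3/8z)y_{n+1} = (1 + 5/8z)y_n
  R(z) = (1 + 5/8z)/(1 − 3/8z).

Need |R(x)|<1, x<0.
x=-1.28: |R|=0.1351
R=−1: 1+5/8x = −1+3/8x ⇒ -1/4x=2 ⇒ x=2/(-1/4)=-8.0000
Confirm numerically:
  x=-6.425: |R|=0.88451 <1
  x=-6.273: |R|=0.87121 <1
  x=-5.452: |R|=0.79077 <1
  x=-8.276: |R|=1.01681 >1
  x=-8.238: |R|=1.01455 >1
So |R|<1 on (-8.0000, 0).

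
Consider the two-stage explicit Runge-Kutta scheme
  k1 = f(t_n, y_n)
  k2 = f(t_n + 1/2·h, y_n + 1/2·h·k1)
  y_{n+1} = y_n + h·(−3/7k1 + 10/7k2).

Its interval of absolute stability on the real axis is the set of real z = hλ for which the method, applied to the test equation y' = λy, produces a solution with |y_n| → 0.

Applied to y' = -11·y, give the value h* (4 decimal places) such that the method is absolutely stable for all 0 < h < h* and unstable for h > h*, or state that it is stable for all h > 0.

(-1.4000,0); λ=-11 ⇒ h* = (7/5)/11 = 0.1273.

Test eqn y'=λy, z=hλ:
  k1=λy_n ⇒ h·k1=z·y_n;  k2=λ(1+1/2z)y_n ⇒ h·k2=z(1+1/2z)y_n
  y_{n+1}/y_n = 1 − 3/7z + 10/7z(1+1/2z) = 1 + z + 5/7z²
  ⇒ R(z) = 1 + z + 5/7z².

Find x<0 with |R(x)|<1.
x=-0.56: |R|=0.6640
R=1: x+5/7x²=0 ⇒ x=−7/5=-1.4000; min R=1−1/(4·5/7)=0.6500>−1
Confirm numerically:
  x=-1.379: |R|=0.97931 <1
  x=-1.253: |R|=0.86843 <1
  x=-1.116: |R|=0.77361 <1
  x=-0.676: |R|=0.65041 <1
  x=-1.636: |R|=1.27578 >1
  x=-1.507: |R|=1.11518 >1
  x=-1.480: |R|=1.08457 >1
Interval (-1.4000, 0).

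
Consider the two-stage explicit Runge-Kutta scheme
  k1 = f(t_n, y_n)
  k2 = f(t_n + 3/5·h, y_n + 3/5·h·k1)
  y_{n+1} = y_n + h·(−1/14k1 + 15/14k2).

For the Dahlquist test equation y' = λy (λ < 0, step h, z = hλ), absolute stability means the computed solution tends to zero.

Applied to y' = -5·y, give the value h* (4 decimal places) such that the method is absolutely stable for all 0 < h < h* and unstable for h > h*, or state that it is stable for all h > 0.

(-1.5556,0); λ=-5 ⇒ h* = (14/9)/5 = 0.3111.

With y'=λy (z=hλ):
  k1=λy_n ⇒ h·k1=z·y_n;  k2=λ(1+3/5z)y_n ⇒ h·k2=z(1+3/5z)y_n
  y_{n+1}/y_n = 1 − 1/14z + 15/14z(1+3/5z) = 1 + z + 9/14z²
  R(z) = 1 + z + 9/14z².

Find x<0 with |R(x)|<1.
x=-0.38: |R|=0.7128
R=1: x+9/14x²=0 ⇒ x=−14/9=-1.5556; min R=1−1/(4·9/14)=0.6111>−1
Confirm numerically:
  x=-1.515: |R|=0.96050 <1
  x=-0.941: |R|=0.62824 <1
  x=-0.729: |R|=0.61264 <1
  x=-0.647: |R|=0.62211 <1
  x=-1.973: |R|=1.52947 >1
  x=-1.776: |R|=1.25168 >1
  x=-1.757: |R|=1.22753 >1
So |R|<1 on (-1.5556, 0).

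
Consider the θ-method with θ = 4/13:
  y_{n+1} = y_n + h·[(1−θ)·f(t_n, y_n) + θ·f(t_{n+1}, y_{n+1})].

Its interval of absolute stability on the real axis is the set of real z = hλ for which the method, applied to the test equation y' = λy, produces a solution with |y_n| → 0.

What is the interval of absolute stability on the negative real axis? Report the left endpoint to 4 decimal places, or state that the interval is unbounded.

(-5.2000, 0).

Test eqn y'=λy, z=hλ:
  y_{n+1} = y_n + z·[9/13·y_n + 4/13·y_{n+1}] ⇒ (1 − 4/13z)y_{n+1} = (1 + 9/13z)y_n
  so R(z) = (1 + 9/13z)/(1 − 4/13z).

Find x<0 with |R(x)|<1.
x=-1.59: |R|=0.0677
R=−1: 1+9/13x = −1+4/13x ⇒ -5/13x=2 ⇒ x=2/(-5/13)=-5.2000
Confirm numerically:
  x=-4.865: |R|=0.94840 <1
  x=-3.152: |R|=0.60012 <1
  x=-2.477: |R|=0.40567 <1
  x=-5.652: |R|=1.06347 >1
  x=-5.577: |R|=1.05339 >1
  x=-5.555: |R|=1.05040 >1
So |R|<1 on (-5.2000, 0).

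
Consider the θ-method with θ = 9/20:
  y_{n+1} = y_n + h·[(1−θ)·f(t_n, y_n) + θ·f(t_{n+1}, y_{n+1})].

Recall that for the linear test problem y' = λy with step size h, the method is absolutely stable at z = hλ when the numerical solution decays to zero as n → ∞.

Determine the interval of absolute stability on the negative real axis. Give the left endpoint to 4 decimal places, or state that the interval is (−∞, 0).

z∈(-20.0000,0).

With y'=λy (z=hλ):
  y_{n+1} = y_n + z·[11/20·y_n + 9/20·y_{n+1}] ⇒ (1 − 9/20z)y_{n+1} = (1 + 11/20z)y_n
  R(z) = (1 + 11/20z)/(1 − 9/20z).

Boundary: |R(x)|=1, x<0.
x=-1.48: |R|=0.1116
R=−1: 1+11/20x = −1+9/20x ⇒ -1/10x=2 ⇒ x=2/(-1/10)=-20.0000
Confirm numerically:
  x=-19.532: |R|=0.99522 <1
  x=-14.477: |R|=0.92650 <1
  x=-12.384: |R|=0.88413 <1
  x=-20.517: |R|=1.00505 >1
  x=-20.264: |R|=1.00261 >1
Stable set (-20.0000, 0).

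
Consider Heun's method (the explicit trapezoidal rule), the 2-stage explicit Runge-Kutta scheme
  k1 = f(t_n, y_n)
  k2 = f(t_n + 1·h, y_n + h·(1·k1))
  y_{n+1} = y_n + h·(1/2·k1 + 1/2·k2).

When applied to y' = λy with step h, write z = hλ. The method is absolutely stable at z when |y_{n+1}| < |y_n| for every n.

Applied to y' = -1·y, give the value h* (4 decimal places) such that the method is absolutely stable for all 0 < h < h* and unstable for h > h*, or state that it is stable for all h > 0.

(-2.0000,0); λ=-1 ⇒ h* = 2.0000.

Test eqn y'=λy, z=hλ:
  order 2, 2-stage ⇒ R(z)=1+z+z^2/2
  (e.g. R(-0.69)=0.54805, |R|=0.54805)

Find x<0 with |R(x)|<1.
x=-0.69: |R|=0.5481
|R(-2.12)|=1.1272 |R(-2.08)|=1.0832 |R(-0.74)|=0.5338
Bisect:
  x_lo=-2.5563 |R|=1.7110  x_hi=-0.2082 |R|=0.8135
  mid=-1.38224 |R|=0.57305 →hi
  mid=-1.96926 |R|=0.96973 →hi
  mid=-2.26277 |R|=1.29729 →lo
  mid=-2.11601 |R|=1.12274 →lo
  mid=-2.04264 |R|=1.04354 →lo
  mid=-2.00595 |R|=1.00596 →lo
  mid=-1.98760 |R|=0.98768 →hi
  ...
  [-2.00007,-1.99993] ⇒ x*=-2.0000
Stable set (-2.0000, 0).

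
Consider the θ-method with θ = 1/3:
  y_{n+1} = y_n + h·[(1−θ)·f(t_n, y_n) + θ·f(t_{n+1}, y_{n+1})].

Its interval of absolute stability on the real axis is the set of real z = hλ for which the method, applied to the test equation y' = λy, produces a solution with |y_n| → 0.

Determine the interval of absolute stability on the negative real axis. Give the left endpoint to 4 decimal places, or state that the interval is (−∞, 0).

(-6.0000, 0).

With y'=λy (z=hλ):
  y_{n+1} = y_n + z·[2/3·y_n + 1/3·y_{n+1}] ⇒ (1 − 1/3z)y_{n+1} = (1 + 2/3z)y_n
  Hence R(z) = (1 + 2/3z)/(1 − 1/3z).

Boundary: |R(x)|=1, x<0.
x=-1.3: |R|=0.0930
R=−1: 1+2/3x = −1+1/3x ⇒ -1/3x=2 ⇒ x=2/(-1/3)=-6.0000
Confirm numerically:
  x=-4.464: |R|=0.79421 <1
  x=-4.263: |R|=0.76084 <1
  x=-3.771: |R|=0.67080 <1
  x=-3.282: |R|=0.56734 <1
  x=-6.368: |R|=1.03928 >1
  x=-6.337: |R|=1.03609 >1
  x=-6.210: |R|=1.02280 >1
Stable set (-6.0000, 0).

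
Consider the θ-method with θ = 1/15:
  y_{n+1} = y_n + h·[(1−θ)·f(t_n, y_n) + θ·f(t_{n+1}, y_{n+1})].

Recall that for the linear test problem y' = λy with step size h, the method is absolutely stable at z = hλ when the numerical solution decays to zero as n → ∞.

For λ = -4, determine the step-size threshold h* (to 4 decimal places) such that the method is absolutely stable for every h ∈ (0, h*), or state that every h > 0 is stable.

(-2.3077,0); λ=-4 ⇒ h* = (30/13)/4 = 0.5769.

On y'=λy, z=hλ:
  y_{n+1} = y_n + z·[14/15·y_n + 1/15·y_{n+1}] ⇒ (1 − 1/15z)y_{n+1} = (1 + 14/15z)y_n
  so R(z) = (1 + 14/15z)/(1 − 1/15z).

Boundary: |R(x)|=1, x<0.
x=-1.51: |R|=0.3719
R=−1: 1+14/15x = −1+1/15x ⇒ -13/15x=2 ⇒ x=2/(-13/15)=-2.3077
Confirm numerically:
  x=-2.266: |R|=0.96861 <1
  x=-1.624: |R|=0.46535 <1
  x=-1.435: |R|=0.30970 <1
  x=-1.394: |R|=0.27547 <1
  x=-2.742: |R|=1.31823 >1
  x=-2.544: |R|=1.17510 >1
  x=-2.409: |R|=1.07565 >1
Stable set (-2.3077, 0).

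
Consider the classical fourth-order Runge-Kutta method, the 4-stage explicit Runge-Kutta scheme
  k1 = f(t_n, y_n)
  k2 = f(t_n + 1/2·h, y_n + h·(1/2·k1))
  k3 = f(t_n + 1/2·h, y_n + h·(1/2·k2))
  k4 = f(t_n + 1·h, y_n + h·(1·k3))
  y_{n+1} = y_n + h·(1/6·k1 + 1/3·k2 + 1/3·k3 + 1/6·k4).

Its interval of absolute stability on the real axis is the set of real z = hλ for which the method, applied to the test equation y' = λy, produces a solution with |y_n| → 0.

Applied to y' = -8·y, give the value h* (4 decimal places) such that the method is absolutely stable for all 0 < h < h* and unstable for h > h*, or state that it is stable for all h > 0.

(-2.7853,0); λ=-8 ⇒ h* = 0.3482.

Test eqn y'=λy, z=hλ:
  order 4, 4-stage ⇒ R(z)=1+z+z^2/2+z^3/6+z^4/24
  (e.g. R(-1.48)=0.27481, |R|=0.27481)

Boundary: |R(x)|=1, x<0.
x=-1.48: |R|=0.2748
|R(-1.69)|=0.2735 |R(-1.63)|=0.2708 |R(-1.37)|=0.2867
Bisect:
  x_lo=-3.4890 |R|=2.6934  x_hi=-0.3689 |R|=0.6916
  mid=-1.92894 |R|=0.31211 →hi
  mid=-2.70898 |R|=0.89091 →hi
  mid=-3.09901 |R|=1.58559 →lo
  mid=-2.90399 |R|=1.19422 →lo
  mid=-2.80649 |R|=1.03243 →lo
  mid=-2.75774 |R|=0.95924 →hi
  mid=-2.78211 |R|=0.99522 →hi
  mid=-2.79430 |R|=1.01367 →lo
  ...
  [-2.78535,-2.78516] ⇒ x*=-2.7853
So |R|<1 on (-2.7853, 0).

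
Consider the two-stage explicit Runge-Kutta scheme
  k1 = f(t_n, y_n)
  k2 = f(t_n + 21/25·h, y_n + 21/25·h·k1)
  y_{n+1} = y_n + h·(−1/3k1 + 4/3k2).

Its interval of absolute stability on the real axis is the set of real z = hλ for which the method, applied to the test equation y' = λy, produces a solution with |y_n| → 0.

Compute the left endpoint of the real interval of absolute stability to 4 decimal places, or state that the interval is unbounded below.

On y'=λy, z=hλ:
  k1=λy_n ⇒ h·k1=z·y_n;  k2=λ(1+21/25z)y_n ⇒ h·k2=z(1+21/25z)y_n
  y_{n+1}/y_n = 1 − 1/3z + 4/3z(1+21/25z) = 1 + z + 28/25z²
  R(z) = 1 + z + 28/25z².

Need |R(x)|<1, x<0.
x=-0.76: |R|=0.8869
R=1: x+28/25x²=0 ⇒ x=−25/28=-0.8929; min R=1−1/(4·28/25)=0.7768>−1
Confirm numerically:
  x=-0.832: |R|=0.94329 <1
  x=-0.784: |R|=0.90441 <1
  x=-0.550: |R|=0.78880 <1
  x=-1.281: |R|=1.55688 >1
  x=-1.012: |R|=1.13504 >1
Stable set (-0.8929, 0).

left endpoint -0.8929.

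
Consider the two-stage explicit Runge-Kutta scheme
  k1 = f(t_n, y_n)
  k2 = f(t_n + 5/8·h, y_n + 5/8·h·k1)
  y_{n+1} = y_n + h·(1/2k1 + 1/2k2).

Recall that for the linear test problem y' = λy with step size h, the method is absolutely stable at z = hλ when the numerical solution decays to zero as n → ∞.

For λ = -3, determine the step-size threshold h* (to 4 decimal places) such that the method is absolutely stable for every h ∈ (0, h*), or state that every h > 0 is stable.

With y'=λy (z=hλ):
  k1=λy_n ⇒ h·k1=z·y_n;  k2=λ(1+5/8z)y_n ⇒ h·k2=z(1+5/8z)y_n
  y_{n+1}/y_n = 1 + 1/2z + 1/2z(1+5/8z) = 1 + z + 5/16z²
  ⇒ R(z) = 1 + z + 5/16z².

Need |R(x)|<1, x<0.
x=-0.49: |R|=0.5850
R=1: x+5/16x²=0 ⇒ x=−16/5=-3.2000; min R=1−1/(4·5/16)=0.2000>−1
Confirm numerically:
  x=-3.095: |R|=0.89845 <1
  x=-2.500: |R|=0.45312 <1
  x=-1.592: |R|=0.20002 <1
  x=-3.707: |R|=1.58733 >1
  x=-3.671: |R|=1.54033 >1
  x=-3.365: |R|=1.17351 >1
Interval (-3.2000, 0).

(-3.2000,0); λ=-3 ⇒ h* = (16/5)/3 = 1.0667.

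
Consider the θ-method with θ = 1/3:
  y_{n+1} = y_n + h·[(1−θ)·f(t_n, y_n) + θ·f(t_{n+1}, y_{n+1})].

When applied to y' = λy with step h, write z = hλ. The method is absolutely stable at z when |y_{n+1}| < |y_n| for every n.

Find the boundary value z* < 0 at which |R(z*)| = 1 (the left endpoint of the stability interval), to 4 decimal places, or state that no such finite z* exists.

left endpoint -6.0000.

On y'=λy, z=hλ:
  y_{n+1} = y_n + z·[2/3·y_n + 1/3·y_{n+1}] ⇒ (1 − 1/3z)y_{n+1} = (1 + 2/3z)y_n
  so R(z) = (1 + 2/3z)/(1 − 1/3z).

Boundary: |R(x)|=1, x<0.
x=-1.16: |R|=0.1635
R=−1: 1+2/3x = −1+1/3x ⇒ -1/3x=2 ⇒ x=2/(-1/3)=-6.0000
Confirm numerically:
  x=-5.050: |R|=0.88199 <1
  x=-4.065: |R|=0.72611 <1
  x=-2.475: |R|=0.35616 <1
  x=-6.533: |R|=1.05591 >1
  x=-6.313: |R|=1.03361 >1
Stable set (-6.0000, 0).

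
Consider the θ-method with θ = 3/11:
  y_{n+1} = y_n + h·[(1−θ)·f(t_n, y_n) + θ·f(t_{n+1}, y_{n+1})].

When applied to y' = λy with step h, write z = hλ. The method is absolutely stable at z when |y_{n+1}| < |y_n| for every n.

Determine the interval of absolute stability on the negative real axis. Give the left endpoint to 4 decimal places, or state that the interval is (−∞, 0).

(-4.4000, 0).

Test eqn y'=λy, z=hλ:
  y_{n+1} = y_n + z·[8/11·y_n + 3/11·y_{n+1}] ⇒ (1 − 3/11z)y_{n+1} = (1 + 8/11z)y_n
  ⇒ R(z) = (1 + 8/11z)/(1 − 3/11z).

Find x<0 with |R(x)|<1.
x=-1.18: |R|=0.1073
R=−1: 1+8/11x = −1+3/11x ⇒ -5/11x=2 ⇒ x=2/(-5/11)=-4.4000
Confirm numerically:
  x=-4.329: |R|=0.98520 <1
  x=-3.055: |R|=0.66650 <1
  x=-2.746: |R|=0.57012 <1
  x=-2.606: |R|=0.52333 <1
  x=-4.725: |R|=1.06455 >1
  x=-4.676: |R|=1.05514 >1
So |R|<1 on (-4.4000, 0).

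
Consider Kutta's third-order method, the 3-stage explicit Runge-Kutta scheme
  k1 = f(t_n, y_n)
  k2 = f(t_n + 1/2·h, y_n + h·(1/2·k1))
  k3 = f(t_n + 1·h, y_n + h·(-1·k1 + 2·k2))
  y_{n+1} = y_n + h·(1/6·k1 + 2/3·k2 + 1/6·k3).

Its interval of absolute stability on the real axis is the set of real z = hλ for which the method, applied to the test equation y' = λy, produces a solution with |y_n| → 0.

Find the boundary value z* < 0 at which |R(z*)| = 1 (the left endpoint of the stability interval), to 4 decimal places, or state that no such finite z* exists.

left endpoint -2.5127.

With y'=λy (z=hλ):
  order 3, 3-stage ⇒ R(z)=1+z+z^2/2+z^3/6
  (e.g. R(-1.69)=-0.06642, |R|=0.06642)

Boundary: |R(x)|=1, x<0.
x=-1.69: |R|=0.0664
|R(-2.18)|=0.5305 |R(-0.84)|=0.4140 |R(-0.68)|=0.4988
Bisect:
  x_lo=-3.1859 |R|=2.5005  x_hi=-0.3544 |R|=0.7010
  mid=-1.77015 |R|=0.12788 →hi
  mid=-2.47804 |R|=0.94384 →hi
  mid=-2.83199 |R|=1.60740 →lo
  mid=-2.65501 |R|=1.24971 →lo
  mid=-2.56653 |R|=1.09064 →lo
  mid=-2.52229 |R|=1.01575 →lo
  mid=-2.50016 |R|=0.97943 →hi
  mid=-2.51122 |R|=0.99750 →hi
  mid=-2.51675 |R|=1.00660 →lo
  mid=-2.51399 |R|=1.00205 →lo
  ...
  [-2.51278,-2.51261] ⇒ x*=-2.5127
Stable set (-2.5127, 0).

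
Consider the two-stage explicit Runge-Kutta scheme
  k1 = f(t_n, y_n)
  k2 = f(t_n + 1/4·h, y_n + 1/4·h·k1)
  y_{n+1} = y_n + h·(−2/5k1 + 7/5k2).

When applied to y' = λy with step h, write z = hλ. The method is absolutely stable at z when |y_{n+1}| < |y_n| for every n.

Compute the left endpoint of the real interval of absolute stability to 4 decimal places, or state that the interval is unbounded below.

Test eqn y'=λy, z=hλ:
  k1=λy_n ⇒ h·k1=z·y_n;  k2=λ(1+1/4z)y_n ⇒ h·k2=z(1+1/4z)y_n
  y_{n+1}/y_n = 1 − 2/5z + 7/5z(1+1/4z) = 1 + z + 7/20z²
  so R(z) = 1 + z + 7/20z².

Find x<0 with |R(x)|<1.
x=-0.65: |R|=0.4979
R=1: x+7/20x²=0 ⇒ x=−20/7=-2.8571; min R=1−1/(4·7/20)=0.2857>−1
Confirm numerically:
  x=-2.441: |R|=0.64447 <1
  x=-2.066: |R|=0.42792 <1
  x=-1.705: |R|=0.31246 <1
  x=-1.266: |R|=0.29496 <1
  x=-3.419: |R|=1.67235 >1
  x=-3.033: |R|=1.18668 >1
Interval (-2.8571, 0).

z* = -2.8571.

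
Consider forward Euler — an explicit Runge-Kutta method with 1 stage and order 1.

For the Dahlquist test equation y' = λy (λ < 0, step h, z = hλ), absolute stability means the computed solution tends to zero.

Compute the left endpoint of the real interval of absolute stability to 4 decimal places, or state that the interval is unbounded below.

z* = -2.0000.

With y'=λy (z=hλ):
  order 1, 1-stage ⇒ R(z)=1+z
  (e.g. R(-1.73)=-0.73000, |R|=0.73000)

Solve |R(x)|<1 on ℝ⁻.
x=-1.73: |R|=0.7300
|R(-1.14)|=0.1400 |R(-1.11)|=0.1100 |R(-0.68)|=0.3200
Bisect:
  x_lo=-2.3686 |R|=1.3686  x_hi=-0.2921 |R|=0.7079
  mid=-1.33038 |R|=0.33038 →hi
  mid=-1.84949 |R|=0.84949 →hi
  mid=-2.10905 |R|=1.10905 →lo
  mid=-1.97927 |R|=0.97927 →hi
  mid=-2.04416 |R|=1.04416 →lo
  mid=-2.01172 |R|=1.01172 →lo
  mid=-1.99549 |R|=0.99549 →hi
  mid=-2.00361 |R|=1.00361 →lo
  ...
  [-2.00006,-1.99993] ⇒ x*=-2.0000
Stable set (-2.0000, 0).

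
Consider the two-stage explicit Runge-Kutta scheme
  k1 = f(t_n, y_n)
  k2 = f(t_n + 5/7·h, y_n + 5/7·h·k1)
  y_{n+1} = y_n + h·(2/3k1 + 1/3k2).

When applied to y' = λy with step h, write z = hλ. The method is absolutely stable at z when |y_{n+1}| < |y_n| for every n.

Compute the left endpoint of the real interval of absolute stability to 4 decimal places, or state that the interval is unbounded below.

z* = -4.2000.

On y'=λy, z=hλ:
  k1=λy_n ⇒ h·k1=z·y_n;  k2=λ(1+5/7z)y_n ⇒ h·k2=z(1+5/7z)y_n
  y_{n+1}/y_n = 1 + 2/3z + 1/3z(1+5/7z) = 1 + z + 5/21z²
  R(z) = 1 + z + 5/21z².

Boundary: |R(x)|=1, x<0.
x=-1.1: |R|=0.1881
R=1: x+5/21x²=0 ⇒ x=−21/5=-4.2000; min R=1−1/(4·5/21)=-0.0500>−1
Confirm numerically:
  x=-3.448: |R|=0.38264 <1
  x=-2.993: |R|=0.13987 <1
  x=-2.802: |R|=0.06733 <1
  x=-4.727: |R|=1.59313 >1
  x=-4.329: |R|=1.13296 >1
So |R|<1 on (-4.2000, 0).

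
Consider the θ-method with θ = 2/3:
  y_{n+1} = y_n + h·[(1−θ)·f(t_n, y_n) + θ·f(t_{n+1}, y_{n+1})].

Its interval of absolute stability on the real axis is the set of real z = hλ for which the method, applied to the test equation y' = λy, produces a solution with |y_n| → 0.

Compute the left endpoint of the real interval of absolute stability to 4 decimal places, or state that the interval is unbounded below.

interval (−∞, 0).

With y'=λy (z=hλ):
  y_{n+1} = y_n + z·[1/3·y_n + 2/3·y_{n+1}] ⇒ (1 − 2/3z)y_{n+1} = (1 + 1/3z)y_n
  R(z) = (1 + 1/3z)/(1 − 2/3z).

Find x<0 with |R(x)|<1.
x=-1.1: |R|=0.3654
x=-2: |R|=0.1429
x=-10: |R|=0.3043
x=-100: |R|=0.4778
θ=2/3≥1/2 ⇒ |1+1/3x|<|1−2/3x| ∀x<0 ⇒ stable on all of ℝ⁻.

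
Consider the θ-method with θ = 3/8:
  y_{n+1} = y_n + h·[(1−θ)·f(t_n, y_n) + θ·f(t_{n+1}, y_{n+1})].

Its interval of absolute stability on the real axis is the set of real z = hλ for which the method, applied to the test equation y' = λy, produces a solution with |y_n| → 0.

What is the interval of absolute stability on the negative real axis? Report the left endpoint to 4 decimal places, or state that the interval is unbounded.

(-8.0000, 0).

Set f=λy, z=hλ:
  y_{n+1} = y_n + z·[5/8·y_n + 3/8·y_{n+1}] ⇒ (1 − 3/8z)y_{n+1} = (1 + 5/8z)y_n
  R(z) = (1 + 5/8z)/(1 − 3/8z).

Need |R(x)|<1, x<0.
x=-0.43: |R|=0.6297
R=−1: 1+5/8x = −1+3/8x ⇒ -1/4x=2 ⇒ x=2/(-1/4)=-8.0000
Confirm numerically:
  x=-7.553: |R|=0.97084 <1
  x=-4.954: |R|=0.73353 <1
  x=-4.310: |R|=0.64740 <1
  x=-8.403: |R|=1.02427 >1
  x=-8.366: |R|=1.02212 >1
  x=-8.142: |R|=1.00876 >1
So |R|<1 on (-8.0000, 0).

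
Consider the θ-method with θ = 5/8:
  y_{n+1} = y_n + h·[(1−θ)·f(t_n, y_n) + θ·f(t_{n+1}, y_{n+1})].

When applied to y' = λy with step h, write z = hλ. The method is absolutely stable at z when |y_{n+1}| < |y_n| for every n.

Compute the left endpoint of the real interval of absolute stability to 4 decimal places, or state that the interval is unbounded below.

interval (−∞, 0).

With y'=λy (z=hλ):
  y_{n+1} = y_n + z·[3/8·y_n + 5/8·y_{n+1}] ⇒ (1 − 5/8z)y_{n+1} = (1 + 3/8z)y_n
  Hence R(z) = (1 + 3/8z)/(1 − 5/8z).

Solve |R(x)|<1 on ℝ⁻.
x=-1.58: |R|=0.2050
x=-2: |R|=0.1111
x=-10: |R|=0.3793
x=-100: |R|=0.5748
θ=5/8≥1/2 ⇒ |1+3/8x|<|1−5/8x| ∀x<0 ⇒ unbounded interval.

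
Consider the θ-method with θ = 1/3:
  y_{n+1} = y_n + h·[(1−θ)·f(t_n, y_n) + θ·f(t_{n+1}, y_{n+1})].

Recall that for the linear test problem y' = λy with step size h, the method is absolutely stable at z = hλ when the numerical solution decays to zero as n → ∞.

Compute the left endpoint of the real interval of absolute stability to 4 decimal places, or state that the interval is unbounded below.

left endpoint -6.0000.

On y'=λy, z=hλ:
  y_{n+1} = y_n + z·[2/3·y_n + 1/3·y_{n+1}] ⇒ (1 − 1/3z)y_{n+1} = (1 + 2/3z)y_n
  R(z) = (1 + 2/3z)/(1 − 1/3z).

Need |R(x)|<1, x<0.
x=-0.63: |R|=0.4793
R=−1: 1+2/3x = −1+1/3x ⇒ -1/3x=2 ⇒ x=2/(-1/3)=-6.0000
Confirm numerically:
  x=-4.371: |R|=0.77900 <1
  x=-4.196: |R|=0.74931 <1
  x=-3.496: |R|=0.61453 <1
  x=-6.562: |R|=1.05877 >1
  x=-6.556: |R|=1.05818 >1
  x=-6.247: |R|=1.02671 >1
Stable set (-6.0000, 0).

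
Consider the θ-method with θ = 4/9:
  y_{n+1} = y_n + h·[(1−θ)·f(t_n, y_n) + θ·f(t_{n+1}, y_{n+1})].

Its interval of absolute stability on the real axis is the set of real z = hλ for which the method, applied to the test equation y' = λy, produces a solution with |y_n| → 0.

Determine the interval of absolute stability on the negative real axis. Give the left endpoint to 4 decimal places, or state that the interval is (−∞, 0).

Test eqn y'=λy, z=hλ:
  y_{n+1} = y_n + z·[5/9·y_n + 4/9·y_{n+1}] ⇒ (1 − 4/9z)y_{n+1} = (1 + 5/9z)y_n
  Hence R(z) = (1 + 5/9z)/(1 − 4/9z).

Boundary: |R(x)|=1, x<0.
x=-0.35: |R|=0.6971
R=−1: 1+5/9x = −1+4/9x ⇒ -1/9x=2 ⇒ x=2/(-1/9)=-18.0000
Confirm numerically:
  x=-14.148: |R|=0.94127 <1
  x=-12.451: |R|=0.90564 <1
  x=-10.346: |R|=0.84809 <1
  x=-18.278: |R|=1.00339 >1
  x=-18.203: |R|=1.00248 >1
Interval (-18.0000, 0).

z∈(-18.0000,0).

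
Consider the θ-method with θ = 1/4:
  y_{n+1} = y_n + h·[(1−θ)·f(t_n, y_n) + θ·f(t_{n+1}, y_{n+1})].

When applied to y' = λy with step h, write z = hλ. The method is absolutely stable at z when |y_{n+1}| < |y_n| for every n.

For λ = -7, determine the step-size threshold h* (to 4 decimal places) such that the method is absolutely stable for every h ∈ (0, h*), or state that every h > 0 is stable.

On y'=λy, z=hλ:
  y_{n+1} = y_n + z·[3/4·y_n + 1/4·y_{n+1}] ⇒ (1 − 1/4z)y_{n+1} = (1 + 3/4z)y_n
  ⇒ R(z) = (1 + 3/4z)/(1 − 1/4z).

Find x<0 with |R(x)|<1.
x=-0.32: |R|=0.7037
R=−1: 1+3/4x = −1+1/4x ⇒ -1/2x=2 ⇒ x=2/(-1/2)=-4.0000
Confirm numerically:
  x=-3.157: |R|=0.76443 <1
  x=-2.536: |R|=0.55202 <1
  x=-2.520: |R|=0.54601 <1
  x=-4.501: |R|=1.11787 >1
  x=-4.383: |R|=1.09138 >1
Stable set (-4.0000, 0).

(-4.0000,0); λ=-7 ⇒ h* = (4)/7 = 0.5714.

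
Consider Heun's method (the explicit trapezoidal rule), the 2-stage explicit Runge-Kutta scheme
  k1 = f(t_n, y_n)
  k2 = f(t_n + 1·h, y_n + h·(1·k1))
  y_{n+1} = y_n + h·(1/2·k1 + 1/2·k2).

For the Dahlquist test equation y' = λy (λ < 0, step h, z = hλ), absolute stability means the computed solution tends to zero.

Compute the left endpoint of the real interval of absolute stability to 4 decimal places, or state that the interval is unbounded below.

left endpoint -2.0000.

Test eqn y'=λy, z=hλ:
  order 2, 2-stage ⇒ R(z)=1+z+z^2/2
  (e.g. R(-1.25)=0.53125, |R|=0.53125)

Solve |R(x)|<1 on ℝ⁻.
x=-1.25: |R|=0.5312
|R(-2.35)|=1.4113 |R(-2.26)|=1.2938 |R(-2)|=1.0000
Bisect:
  x_lo=-2.3040 |R|=1.3503  x_hi=-0.2164 |R|=0.8070
  mid=-1.26020 |R|=0.53385 →hi
  mid=-1.78211 |R|=0.80585 →hi
  mid=-2.04307 |R|=1.04400 →lo
  mid=-1.91259 |R|=0.91641 →hi
  mid=-1.97783 |R|=0.97808 →hi
  mid=-2.01045 |R|=1.01051 →lo
  mid=-1.99414 |R|=0.99416 →hi
  mid=-2.00230 |R|=1.00230 →lo
  ...
  [-2.00001,-1.99988] ⇒ x*=-2.0000
So |R|<1 on (-2.0000, 0).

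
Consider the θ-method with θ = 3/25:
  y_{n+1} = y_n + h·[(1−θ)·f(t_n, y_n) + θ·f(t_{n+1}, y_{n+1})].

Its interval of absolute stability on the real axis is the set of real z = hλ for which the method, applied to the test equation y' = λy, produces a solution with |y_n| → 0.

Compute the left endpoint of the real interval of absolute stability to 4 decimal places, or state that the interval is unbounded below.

On y'=λy, z=hλ:
  y_{n+1} = y_n + z·[22/25·y_n + 3/25·y_{n+1}] ⇒ (1 − 3/25z)y_{n+1} = (1 + 22/25z)y_n
  R(z) = (1 + 22/25z)/(1 − 3/25z).

Solve |R(x)|<1 on ℝ⁻.
x=-0.97: |R|=0.1311
R=−1: 1+22/25x = −1+3/25x ⇒ -19/25x=2 ⇒ x=2/(-19/25)=-2.6316
Confirm numerically:
  x=-2.377: |R|=0.84946 <1
  x=-1.526: |R|=0.28981 <1
  x=-1.291: |R|=0.11783 <1
  x=-3.184: |R|=1.30377 >1
  x=-2.667: |R|=1.02039 >1
  x=-2.658: |R|=1.01522 >1
So |R|<1 on (-2.6316, 0).

z* = -2.6316.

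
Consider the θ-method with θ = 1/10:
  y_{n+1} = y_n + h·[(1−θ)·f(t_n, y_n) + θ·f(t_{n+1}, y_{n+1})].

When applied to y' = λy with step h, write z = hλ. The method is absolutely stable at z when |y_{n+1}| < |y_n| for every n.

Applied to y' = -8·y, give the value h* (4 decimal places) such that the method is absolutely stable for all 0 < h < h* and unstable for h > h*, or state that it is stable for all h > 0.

On y'=λy, z=hλ:
  y_{n+1} = y_n + z·[9/10·y_n + 1/10·y_{n+1}] ⇒ (1 − 1/10z)y_{n+1} = (1 + 9/10z)y_n
  so R(z) = (1 + 9/10z)/(1 − 1/10z).

Boundary: |R(x)|=1, x<0.
x=-0.36: |R|=0.6525
R=−1: 1+9/10x = −1+1/10x ⇒ -4/5x=2 ⇒ x=2/(-4/5)=-2.5000
Confirm numerically:
  x=-2.282: |R|=0.85800 <1
  x=-1.117: |R|=0.00477 <1
  x=-1.101: |R|=0.00820 <1
  x=-2.856: |R|=1.22153 >1
  x=-2.751: |R|=1.15748 >1
  x=-2.712: |R|=1.13342 >1
So |R|<1 on (-2.5000, 0).

(-2.5000,0); λ=-8 ⇒ h* = (5/2)/8 = 0.3125.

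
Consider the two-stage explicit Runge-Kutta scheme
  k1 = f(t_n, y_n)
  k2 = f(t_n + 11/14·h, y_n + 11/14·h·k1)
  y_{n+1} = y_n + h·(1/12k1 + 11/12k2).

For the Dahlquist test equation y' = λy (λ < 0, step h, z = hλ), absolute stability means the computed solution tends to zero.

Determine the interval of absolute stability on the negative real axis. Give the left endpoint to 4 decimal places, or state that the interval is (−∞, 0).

(-1.3884, 0).

With y'=λy (z=hλ):
  k1=λy_n ⇒ h·k1=z·y_n;  k2=λ(1+11/14z)y_n ⇒ h·k2=z(1+11/14z)y_n
  y_{n+1}/y_n = 1 + 1/12z + 11/12z(1+11/14z) = 1 + z + 121/168z²
  ⇒ R(z) = 1 + z + 121/168z².

Need |R(x)|<1, x<0.
x=-0.47: |R|=0.6891
R=1: x+121/168x²=0 ⇒ x=−168/121=-1.3884; min R=1−1/(4·121/168)=0.6529>−1
Confirm numerically:
  x=-1.332: |R|=0.94586 <1
  x=-1.087: |R|=0.76401 <1
  x=-0.847: |R|=0.66971 <1
  x=-0.748: |R|=0.65498 <1
  x=-1.625: |R|=1.27688 >1
  x=-1.609: |R|=1.25561 >1
  x=-1.576: |R|=1.21291 >1
So |R|<1 on (-1.3884, 0).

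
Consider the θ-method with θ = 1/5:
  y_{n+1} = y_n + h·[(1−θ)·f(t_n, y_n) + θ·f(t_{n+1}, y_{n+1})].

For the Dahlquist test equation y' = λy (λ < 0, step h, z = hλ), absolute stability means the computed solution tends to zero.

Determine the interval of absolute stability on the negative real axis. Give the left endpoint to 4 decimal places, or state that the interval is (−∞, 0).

With y'=λy (z=hλ):
  y_{n+1} = y_n + z·[4/5·y_n + 1/5·y_{n+1}] ⇒ (1 − 1/5z)y_{n+1} = (1 + 4/5z)y_n
  ⇒ R(z) = (1 + 4/5z)/(1 − 1/5z).

Need |R(x)|<1, x<0.
x=-1.23: |R|=0.0128
R=−1: 1+4/5x = −1+1/5x ⇒ -3/5x=2 ⇒ x=2/(-3/5)=-3.3333
Confirm numerically:
  x=-2.737: |R|=0.76877 <1
  x=-2.731: |R|=0.76627 <1
  x=-1.799: |R|=0.32299 <1
  x=-1.546: |R|=0.18087 <1
  x=-3.858: |R|=1.17769 >1
  x=-3.730: |R|=1.13631 >1
Stable set (-3.3333, 0).

z∈(-3.3333,0).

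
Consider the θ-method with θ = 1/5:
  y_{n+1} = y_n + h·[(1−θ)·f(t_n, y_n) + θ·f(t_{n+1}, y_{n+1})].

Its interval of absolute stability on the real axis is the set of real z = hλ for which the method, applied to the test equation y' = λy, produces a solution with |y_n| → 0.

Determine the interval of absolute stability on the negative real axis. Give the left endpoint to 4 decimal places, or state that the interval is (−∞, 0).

Test eqn y'=λy, z=hλ:
  y_{n+1} = y_n + z·[4/5·y_n + 1/5·y_{n+1}] ⇒ (1 − 1/5z)y_{n+1} = (1 + 4/5z)y_n
  ⇒ R(z) = (1 + 4/5z)/(1 − 1/5z).

Boundary: |R(x)|=1, x<0.
x=-1.55: |R|=0.1832
R=−1: 1+4/5x = −1+1/5x ⇒ -3/5x=2 ⇒ x=2/(-3/5)=-3.3333
Confirm numerically:
  x=-3.311: |R|=0.99194 <1
  x=-3.232: |R|=0.96307 <1
  x=-3.165: |R|=0.93815 <1
  x=-3.863: |R|=1.17928 >1
  x=-3.827: |R|=1.16778 >1
  x=-3.460: |R|=1.04492 >1
Stable set (-3.3333, 0).

z∈(-3.3333,0).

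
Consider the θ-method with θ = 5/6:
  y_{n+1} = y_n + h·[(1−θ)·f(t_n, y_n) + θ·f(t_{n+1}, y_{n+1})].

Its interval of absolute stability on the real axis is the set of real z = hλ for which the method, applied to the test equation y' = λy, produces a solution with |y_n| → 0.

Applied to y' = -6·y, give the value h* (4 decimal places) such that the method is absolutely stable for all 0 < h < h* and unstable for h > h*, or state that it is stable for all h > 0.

Test eqn y'=λy, z=hλ:
  y_{n+1} = y_n + z·[1/6·y_n + 5/6·y_{n+1}] ⇒ (1 − 5/6z)y_{n+1} = (1 + 1/6z)y_n
  Hence R(z) = (1 + 1/6z)/(1 − 5/6z).

Boundary: |R(x)|=1, x<0.
x=-1.26: |R|=0.3854
x=-2: |R|=0.2500
x=-10: |R|=0.0714
x=-100: |R|=0.1858
θ=5/6≥1/2 ⇒ |1+1/6x|<|1−5/6x| ∀x<0 ⇒ interval (−∞,0).

unbounded; (−∞, 0). Any h>0 works for λ=-6.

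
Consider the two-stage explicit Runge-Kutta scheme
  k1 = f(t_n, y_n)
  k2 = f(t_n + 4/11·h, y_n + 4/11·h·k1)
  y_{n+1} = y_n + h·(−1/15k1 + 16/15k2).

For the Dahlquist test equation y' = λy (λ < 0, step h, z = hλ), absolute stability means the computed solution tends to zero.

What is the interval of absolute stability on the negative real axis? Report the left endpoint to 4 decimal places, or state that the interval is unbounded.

Test eqn y'=λy, z=hλ:
  k1=λy_n ⇒ h·k1=z·y_n;  k2=λ(1+4/11z)y_n ⇒ h·k2=z(1+4/11z)y_n
  y_{n+1}/y_n = 1 − 1/15z + 16/15z(1+4/11z) = 1 + z + 64/165z²
  Hence R(z) = 1 + z + 64/165z².

Boundary: |R(x)|=1, x<0.
x=-1.57: |R|=0.3861
R=1: x+64/165x²=0 ⇒ x=−165/64=-2.5781; min R=1−1/(4·64/165)=0.3555>−1
Confirm numerically:
  x=-1.951: |R|=0.52542 <1
  x=-1.414: |R|=0.36152 <1
  x=-1.413: |R|=0.36143 <1
  x=-2.927: |R|=1.39609 >1
  x=-2.690: |R|=1.11673 >1
  x=-2.617: |R|=1.03946 >1
So |R|<1 on (-2.5781, 0).

z∈(-2.5781,0).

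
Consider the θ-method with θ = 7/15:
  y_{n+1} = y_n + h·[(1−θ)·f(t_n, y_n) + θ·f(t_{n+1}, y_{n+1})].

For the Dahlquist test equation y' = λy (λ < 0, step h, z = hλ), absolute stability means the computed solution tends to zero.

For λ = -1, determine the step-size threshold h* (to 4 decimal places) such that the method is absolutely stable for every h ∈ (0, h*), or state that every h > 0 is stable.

(-30.0000,0); λ=-1 ⇒ h* = (30)/1 = 30.0000.

Set f=λy, z=hλ:
  y_{n+1} = y_n + z·[8/15·y_n + 7/15·y_{n+1}] ⇒ (1 − 7/15z)y_{n+1} = (1 + 8/15z)y_n
  so R(z) = (1 + 8/15z)/(1 − 7/15z).

Need |R(x)|<1, x<0.
x=-0.72: |R|=0.4611
R=−1: 1+8/15x = −1+7/15x ⇒ -1/15x=2 ⇒ x=2/(-1/15)=-30.0000
Confirm numerically:
  x=-29.806: |R|=0.99913 <1
  x=-22.248: |R|=0.95460 <1
  x=-21.421: |R|=0.94799 <1
  x=-30.305: |R|=1.00134 >1
  x=-30.219: |R|=1.00097 >1
So |R|<1 on (-30.0000, 0).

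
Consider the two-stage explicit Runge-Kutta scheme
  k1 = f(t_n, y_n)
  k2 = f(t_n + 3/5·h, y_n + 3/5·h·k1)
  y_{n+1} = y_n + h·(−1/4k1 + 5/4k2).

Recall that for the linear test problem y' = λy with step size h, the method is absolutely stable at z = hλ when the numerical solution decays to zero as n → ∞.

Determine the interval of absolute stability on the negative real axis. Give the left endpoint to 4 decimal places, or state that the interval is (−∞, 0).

z∈(-1.3333,0).

Set f=λy, z=hλ:
  k1=λy_n ⇒ h·k1=z·y_n;  k2=λ(1+3/5z)y_n ⇒ h·k2=z(1+3/5z)y_n
  y_{n+1}/y_n = 1 − 1/4z + 5/4z(1+3/5z) = 1 + z + 3/4z²
  Hence R(z) = 1 + z + 3/4z².

Find x<0 with |R(x)|<1.
x=-0.4: |R|=0.7200
R=1: x+3/4x²=0 ⇒ x=−4/3=-1.3333; min R=1−1/(4·3/4)=0.6667>−1
Confirm numerically:
  x=-1.242: |R|=0.91492 <1
  x=-1.091: |R|=0.80171 <1
  x=-0.884: |R|=0.70209 <1
  x=-1.702: |R|=1.47060 >1
  x=-1.394: |R|=1.06343 >1
So |R|<1 on (-1.3333, 0).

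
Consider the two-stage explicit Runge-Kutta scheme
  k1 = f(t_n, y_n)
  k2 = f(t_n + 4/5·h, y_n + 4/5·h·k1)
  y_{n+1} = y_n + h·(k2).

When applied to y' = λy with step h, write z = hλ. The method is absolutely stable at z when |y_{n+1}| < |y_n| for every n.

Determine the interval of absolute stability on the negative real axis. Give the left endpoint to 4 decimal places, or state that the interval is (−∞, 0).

(-1.2500, 0).

Set f=λy, z=hλ:
  k1=λy_n ⇒ h·k1=z·y_n;  k2=λ(1+4/5z)y_n ⇒ h·k2=z(1+4/5z)y_n
  y_{n+1}/y_n = 1 + z(1+4/5z) = 1 + z + 4/5z²
  R(z) = 1 + z + 4/5z².

Find x<0 with |R(x)|<1.
x=-1.19: |R|=0.9429
R=1: x+4/5x²=0 ⇒ x=−5/4=-1.2500; min R=1−1/(4·4/5)=0.6875>−1
Confirm numerically:
  x=-1.131: |R|=0.89233 <1
  x=-0.887: |R|=0.74242 <1
  x=-0.768: |R|=0.70386 <1
  x=-0.719: |R|=0.69457 <1
  x=-1.608: |R|=1.46053 >1
  x=-1.535: |R|=1.34998 >1
  x=-1.362: |R|=1.12204 >1
So |R|<1 on (-1.2500, 0).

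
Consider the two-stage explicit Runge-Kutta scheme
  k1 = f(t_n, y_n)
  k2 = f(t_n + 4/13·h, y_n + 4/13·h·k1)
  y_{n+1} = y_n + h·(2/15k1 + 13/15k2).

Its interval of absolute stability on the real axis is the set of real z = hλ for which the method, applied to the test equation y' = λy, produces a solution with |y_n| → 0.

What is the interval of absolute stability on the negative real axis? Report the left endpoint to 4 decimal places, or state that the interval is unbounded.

z∈(-3.7500,0).

With y'=λy (z=hλ):
  k1=λy_n ⇒ h·k1=z·y_n;  k2=λ(1+4/13z)y_n ⇒ h·k2=z(1+4/13z)y_n
  y_{n+1}/y_n = 1 + 2/15z + 13/15z(1+4/13z) = 1 + z + 4/15z²
  so R(z) = 1 + z + 4/15z².

Solve |R(x)|<1 on ℝ⁻.
x=-0.98: |R|=0.2761
R=1: x+4/15x²=0 ⇒ x=−15/4=-3.7500; min R=1−1/(4·4/15)=0.0625>−1
Confirm numerically:
  x=-2.336: |R|=0.11917 <1
  x=-2.253: |R|=0.10060 <1
  x=-1.585: |R|=0.08493 <1
  x=-4.121: |R|=1.40770 >1
  x=-3.911: |R|=1.16791 >1
Interval (-3.7500, 0).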